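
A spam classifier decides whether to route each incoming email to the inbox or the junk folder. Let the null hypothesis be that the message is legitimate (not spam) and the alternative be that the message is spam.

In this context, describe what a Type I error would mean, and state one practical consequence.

A Type I error would mean concluding that the message is spam when in fact the message is legitimate (not spam). Consequence: a legitimate email — possibly an important one — is hidden in the spam folder.

A Type I error is rejecting H₀ when H₀ is true.
Here that means sending the message to the spam folder when actually the message is legitimate (not spam).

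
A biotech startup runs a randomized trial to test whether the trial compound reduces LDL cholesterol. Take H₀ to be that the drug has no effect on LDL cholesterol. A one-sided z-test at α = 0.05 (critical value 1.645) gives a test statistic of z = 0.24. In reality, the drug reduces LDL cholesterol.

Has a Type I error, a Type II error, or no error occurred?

Type II error

Since z = 0.24 ≤ z* = 1.645, H₀ is not rejected.
H₀ is false (actually the drug reduces LDL cholesterol).
Failing to reject a false H₀ is a Type II error.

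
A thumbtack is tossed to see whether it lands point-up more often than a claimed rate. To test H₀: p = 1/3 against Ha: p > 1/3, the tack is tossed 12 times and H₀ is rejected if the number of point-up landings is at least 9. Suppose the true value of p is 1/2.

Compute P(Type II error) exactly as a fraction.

3797/4096

β = P(fail to reject H₀ | Ha true) = P(Y ≤ 8 | p = 1/2), Y ~ Binomial(12, 1/2).
Summing C(12,j)·(1/2)^j·(1/2)^{12-j} for j = 0..8 gives 3797/4096.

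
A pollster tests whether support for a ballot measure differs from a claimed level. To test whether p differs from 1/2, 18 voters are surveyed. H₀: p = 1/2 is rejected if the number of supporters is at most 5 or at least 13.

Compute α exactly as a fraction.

1577/16384

α = P(S ≤ 5 or S ≥ 13 | p = 1/2), S ~ Binomial(18, 1/2).
The two tails are symmetric, so α = 2·(1 + 18 + 153 + 816 + 3060 + 8568)/2^18 = 25232/262144 = 1577/16384.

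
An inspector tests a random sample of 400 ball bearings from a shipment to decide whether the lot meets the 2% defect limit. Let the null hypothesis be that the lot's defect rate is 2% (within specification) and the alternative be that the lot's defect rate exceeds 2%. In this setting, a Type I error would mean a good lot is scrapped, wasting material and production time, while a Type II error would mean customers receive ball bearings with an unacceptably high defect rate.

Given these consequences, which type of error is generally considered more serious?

Type II error

The Type II consequence (customers receive ball bearings with an unacceptably high defect rate) is more severe than the Type I consequence (a good lot is scrapped, wasting material and production time).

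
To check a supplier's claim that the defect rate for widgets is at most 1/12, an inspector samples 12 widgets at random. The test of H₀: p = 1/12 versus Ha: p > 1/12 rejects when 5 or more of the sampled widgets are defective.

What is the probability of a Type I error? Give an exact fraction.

Under H₀, X ~ Binomial(12, 1/12); the Type I error rate is P(X ≥ 5).
Via the complement, α = 1 − Σ_{j=0}^{4} C(12,j)(1/12)^j(11/12)^{12-j} = 2867643737/1486016741376.

2867643737/1486016741376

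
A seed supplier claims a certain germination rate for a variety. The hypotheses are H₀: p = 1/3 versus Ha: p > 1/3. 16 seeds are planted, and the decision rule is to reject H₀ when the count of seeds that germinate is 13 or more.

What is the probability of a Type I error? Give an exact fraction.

Under H₀, X ~ Binomial(16, 1/3), and α = P(X ≥ 13).
Adding the binomial terms for j = 13 through 16 with p = 1/3 yields 4993/43046721.

4993/43046721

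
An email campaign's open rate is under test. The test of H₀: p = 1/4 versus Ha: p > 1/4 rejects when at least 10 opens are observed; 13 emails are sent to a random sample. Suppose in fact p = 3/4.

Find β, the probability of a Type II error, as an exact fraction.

3487541/8388608

A Type II error is failing to reject when Ha holds: with p = 3/4, β = P(S ≤ 9).
Adding the binomial probabilities P(S=0)+…+P(S=9) at p = 3/4 gives 3487541/8388608.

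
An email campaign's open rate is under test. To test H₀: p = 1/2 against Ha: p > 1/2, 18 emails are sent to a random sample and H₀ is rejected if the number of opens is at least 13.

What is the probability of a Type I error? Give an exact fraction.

α = P(reject H₀ | H₀ true) = P(Y ≥ 13 | p = 1/2), with Y ~ Binomial(18, 1/2).
That's C(18,13) + C(18,14) + C(18,15) + C(18,16) + C(18,17) + C(18,18) over 2^18, i.e. (8568 + 3060 + 816 + 153 + 18 + 1)/262144 = 12616/262144 = 1577/32768.

1577/32768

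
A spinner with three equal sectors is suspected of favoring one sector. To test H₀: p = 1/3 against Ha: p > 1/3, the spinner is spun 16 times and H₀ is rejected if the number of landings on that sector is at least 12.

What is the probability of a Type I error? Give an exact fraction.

11371/14348907

The Type I error probability is α = P(S ≥ 12) computed under H₀, where S ~ Binomial(16, 1/3).
Adding the binomial terms for j = 12 through 16 with p = 1/3 yields 11371/14348907.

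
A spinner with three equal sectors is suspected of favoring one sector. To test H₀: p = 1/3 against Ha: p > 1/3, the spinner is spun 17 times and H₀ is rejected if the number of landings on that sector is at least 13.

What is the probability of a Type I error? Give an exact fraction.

Under H₀, K ~ Binomial(17, 1/3), and α = P(K ≥ 13).
P(K ≥ 13) = Σ_{j=13}^{17} C(17,j)·(1/3)^j·(2/3)^{17-j} = 44099/129140163.

44099/129140163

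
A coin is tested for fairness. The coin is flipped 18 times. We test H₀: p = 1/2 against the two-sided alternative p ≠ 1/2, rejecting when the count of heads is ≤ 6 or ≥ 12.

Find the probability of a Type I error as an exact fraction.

7795/32768

The significance level is the null-hypothesis probability of the rejection region {≤6} ∪ {≥12}.
Each tail has probability (1 + 18 + 153 + 816 + 3060 + 8568 + 18564)/262144; doubling gives α = 62360/262144 = 7795/32768.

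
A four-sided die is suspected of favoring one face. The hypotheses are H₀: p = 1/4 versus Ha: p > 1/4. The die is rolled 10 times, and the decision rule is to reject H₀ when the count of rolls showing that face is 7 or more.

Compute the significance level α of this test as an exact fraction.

α = P(reject H₀ | H₀ true) = P(X ≥ 7 | p = 1/4), with X ~ Binomial(10, 1/4).
Adding the binomial terms for j = 7 through 10 with p = 1/4 yields 919/262144.

919/262144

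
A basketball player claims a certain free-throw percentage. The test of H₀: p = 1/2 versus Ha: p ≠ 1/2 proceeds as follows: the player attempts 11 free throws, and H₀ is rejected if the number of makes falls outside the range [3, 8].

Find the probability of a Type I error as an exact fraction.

Under H₀, K ~ Binomial(11, 1/2); α is the probability of landing in either tail, P(K ≤ 2) + P(K ≥ 9).
The two tails are symmetric, so α = 2·(1 + 11 + 55)/2^11 = 134/2048 = 67/1024.

67/1024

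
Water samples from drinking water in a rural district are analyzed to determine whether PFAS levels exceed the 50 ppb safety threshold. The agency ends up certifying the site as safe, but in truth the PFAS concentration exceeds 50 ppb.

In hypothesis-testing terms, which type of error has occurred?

Type II error

The null hypothesis here is that the PFAS concentration is at or below 50 ppb (safe).
'Certifying the site as safe' corresponds to failing to reject H₀.
H₀ was not rejected but H₀ is false — a Type II error (false negative).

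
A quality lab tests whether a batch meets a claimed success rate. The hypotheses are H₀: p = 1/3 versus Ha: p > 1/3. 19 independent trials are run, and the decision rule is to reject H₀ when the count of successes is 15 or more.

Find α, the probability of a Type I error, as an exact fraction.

α = P(reject H₀ | H₀ true) = P(Y ≥ 15 | p = 1/3), with Y ~ Binomial(19, 1/3).
Summing C(19,j)(1/3)^j(2/3)^{19−j} for j = 15,…,19 gives 23497/387420489.

23497/387420489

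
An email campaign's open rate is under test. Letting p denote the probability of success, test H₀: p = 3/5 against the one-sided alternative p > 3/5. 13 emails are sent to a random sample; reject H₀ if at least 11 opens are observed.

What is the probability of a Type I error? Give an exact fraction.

The Type I error probability is α = P(Y ≥ 11) computed under H₀, where Y ~ Binomial(13, 3/5).
P(Y ≥ 11) = Σ_{j=11}^{13} C(13,j)·(3/5)^j·(2/5)^{13-j} = 70681653/1220703125.

70681653/1220703125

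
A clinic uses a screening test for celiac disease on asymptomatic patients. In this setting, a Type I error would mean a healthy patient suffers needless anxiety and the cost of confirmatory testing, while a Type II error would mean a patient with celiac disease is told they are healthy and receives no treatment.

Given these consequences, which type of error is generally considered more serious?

Type II error

The Type II consequence (a patient with celiac disease is told they are healthy and receives no treatment) is more severe than the Type I consequence (a healthy patient suffers needless anxiety and the cost of confirmatory testing).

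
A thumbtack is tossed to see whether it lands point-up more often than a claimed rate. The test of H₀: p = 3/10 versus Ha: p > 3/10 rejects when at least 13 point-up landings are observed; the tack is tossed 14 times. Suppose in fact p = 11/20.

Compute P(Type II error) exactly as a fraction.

A Type II error is failing to reject when Ha holds: with p = 11/20, β = P(K ≤ 12).
Adding the binomial probabilities P(K=0)+…+P(K=12) at p = 11/20 gives 1633670388436281453/1638400000000000000.

1633670388436281453/1638400000000000000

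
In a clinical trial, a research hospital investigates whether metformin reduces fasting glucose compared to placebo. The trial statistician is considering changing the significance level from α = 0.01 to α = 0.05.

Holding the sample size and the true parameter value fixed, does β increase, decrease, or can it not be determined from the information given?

It decreases.

With a larger α the critical value moves toward the center, so more of the Ha sampling distribution lies in the rejection region.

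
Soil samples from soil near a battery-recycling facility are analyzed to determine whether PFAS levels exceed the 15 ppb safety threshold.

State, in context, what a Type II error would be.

A Type II error would mean concluding that the PFAS concentration is at or below 15 ppb (safe) (or at least failing to establish that the PFAS concentration exceeds 15 ppb) when in fact the PFAS concentration exceeds 15 ppb.

With the conventional null hypothesis that the PFAS concentration is at or below 15 ppb (safe):
A Type II error is failing to reject H₀ when H₀ is false.
Here that means certifying the site as safe when actually the PFAS concentration exceeds 15 ppb.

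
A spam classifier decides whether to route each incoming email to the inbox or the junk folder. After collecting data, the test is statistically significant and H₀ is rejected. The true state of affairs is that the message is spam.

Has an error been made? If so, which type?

Neither — the decision is correct.

The conventional null hypothesis here is that the message is legitimate (not spam).
The test rejected a false H₀ — the decision matches the true state.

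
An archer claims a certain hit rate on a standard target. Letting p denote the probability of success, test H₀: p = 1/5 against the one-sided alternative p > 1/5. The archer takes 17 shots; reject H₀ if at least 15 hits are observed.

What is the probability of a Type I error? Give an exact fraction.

α = P(reject H₀ | H₀ true) = P(S ≥ 15 | p = 1/5), with S ~ Binomial(17, 1/5).
Summing C(17,j)(1/5)^j(4/5)^{17−j} for j = 15,…,17 gives 449/152587890625.

449/152587890625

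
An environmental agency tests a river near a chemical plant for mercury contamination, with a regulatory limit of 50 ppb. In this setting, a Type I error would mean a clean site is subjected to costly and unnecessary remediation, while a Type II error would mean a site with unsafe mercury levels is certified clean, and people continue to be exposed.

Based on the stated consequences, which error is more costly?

The Type II consequence (a site with unsafe mercury levels is certified clean, and people continue to be exposed) is more severe than the Type I consequence (a clean site is subjected to costly and unnecessary remediation).

Type II error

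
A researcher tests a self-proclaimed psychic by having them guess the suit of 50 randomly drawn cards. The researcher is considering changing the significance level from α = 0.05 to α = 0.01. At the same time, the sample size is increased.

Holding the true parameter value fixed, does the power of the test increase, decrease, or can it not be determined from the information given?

Cannot be determined from the information given.

The first change alone would make β increase; the second alone would make β decrease. Which effect dominates depends on the magnitudes, which are not given.
Since power = 1 − β, the effect on power is likewise indeterminate.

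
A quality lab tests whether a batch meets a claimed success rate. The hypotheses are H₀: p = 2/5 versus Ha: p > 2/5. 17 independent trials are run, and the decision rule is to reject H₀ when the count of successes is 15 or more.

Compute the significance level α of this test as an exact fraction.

The Type I error probability is α = P(X ≥ 15) computed under H₀, where X ~ Binomial(17, 2/5).
P(X ≥ 15) = Σ_{j=15}^{17} C(17,j)·(2/5)^j·(3/5)^{17-j} = 8716288/152587890625.

8716288/152587890625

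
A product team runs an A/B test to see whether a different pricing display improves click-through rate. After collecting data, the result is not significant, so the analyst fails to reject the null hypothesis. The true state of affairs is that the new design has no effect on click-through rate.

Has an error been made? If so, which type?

The conventional null hypothesis here is that the new design has no effect on click-through rate.
The test retained a true H₀ — the decision matches the true state.

No error (correct decision).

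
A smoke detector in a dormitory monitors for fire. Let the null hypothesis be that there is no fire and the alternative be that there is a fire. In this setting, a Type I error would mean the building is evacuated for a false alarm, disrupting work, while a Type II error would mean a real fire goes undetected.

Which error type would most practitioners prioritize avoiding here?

The Type II consequence (a real fire goes undetected) is more severe than the Type I consequence (the building is evacuated for a false alarm, disrupting work).

Type II error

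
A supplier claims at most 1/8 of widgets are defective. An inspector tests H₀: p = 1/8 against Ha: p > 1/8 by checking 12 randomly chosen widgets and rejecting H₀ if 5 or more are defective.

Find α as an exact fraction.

387766075/34359738368

The significance level is the probability, assuming p = 1/8, of seeing 5 or more defectives in 12 draws.
α = 1 − P(X ≤ 4) = 1 − 33971972293/34359738368 = 387766075/34359738368.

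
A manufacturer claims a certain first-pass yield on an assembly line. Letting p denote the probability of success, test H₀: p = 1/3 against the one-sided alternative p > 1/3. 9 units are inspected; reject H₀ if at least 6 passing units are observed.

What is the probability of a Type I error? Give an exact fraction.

835/19683

α = P(reject H₀ | H₀ true) = P(S ≥ 6 | p = 1/3), with S ~ Binomial(9, 1/3).
P(S ≥ 6) = Σ_{j=6}^{9} C(9,j)·(1/3)^j·(2/3)^{9-j} = 835/19683.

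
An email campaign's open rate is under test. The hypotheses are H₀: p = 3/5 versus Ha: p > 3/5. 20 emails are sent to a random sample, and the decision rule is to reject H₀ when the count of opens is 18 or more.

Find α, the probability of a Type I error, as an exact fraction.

344416814721/95367431640625

The Type I error probability is α = P(X ≥ 18) computed under H₀, where X ~ Binomial(20, 3/5).
P(X ≥ 18) = Σ_{j=18}^{20} C(20,j)·(3/5)^j·(2/5)^{20-j} = 344416814721/95367431640625.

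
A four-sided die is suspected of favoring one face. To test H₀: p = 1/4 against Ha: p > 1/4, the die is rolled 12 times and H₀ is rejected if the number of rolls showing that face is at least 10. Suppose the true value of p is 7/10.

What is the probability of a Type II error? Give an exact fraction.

β = P(fail to reject H₀ | Ha true) = P(X ≤ 9 | p = 7/10), X ~ Binomial(12, 7/10).
Summing C(12,j)·(7/10)^j·(3/10)^{12-j} for j = 0..9 gives 149436930429/200000000000.

149436930429/200000000000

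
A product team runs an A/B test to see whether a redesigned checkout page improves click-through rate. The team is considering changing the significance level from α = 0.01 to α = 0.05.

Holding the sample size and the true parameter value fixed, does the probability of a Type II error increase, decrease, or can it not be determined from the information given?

It decreases.

A larger α widens the rejection region, so when the alternative is true more outcomes lead to rejection — failing to reject becomes less likely.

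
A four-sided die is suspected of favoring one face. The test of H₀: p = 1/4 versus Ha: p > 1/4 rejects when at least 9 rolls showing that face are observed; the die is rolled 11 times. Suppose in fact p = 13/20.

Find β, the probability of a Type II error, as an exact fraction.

Under the alternative p = 13/20, K ~ Binomial(11, 13/20); β is the probability the test does not reject, P(K < 9).
Adding the binomial probabilities P(K=0)+…+P(K=8) at p = 13/20 gives 32762721984671/40960000000000.

32762721984671/40960000000000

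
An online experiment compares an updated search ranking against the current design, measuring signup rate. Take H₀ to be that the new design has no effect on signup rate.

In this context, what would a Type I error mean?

A Type I error would mean concluding that the new design increases signup rate when in fact the new design has no effect on signup rate.

A Type I error is rejecting H₀ when H₀ is true.
Here that means shipping the new feature to all users when actually the new design has no effect on signup rate.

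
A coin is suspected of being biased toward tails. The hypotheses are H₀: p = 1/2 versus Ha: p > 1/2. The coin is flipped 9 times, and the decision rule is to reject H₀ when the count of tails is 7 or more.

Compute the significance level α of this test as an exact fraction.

The Type I error probability is α = P(S ≥ 7) computed under H₀, where S ~ Binomial(9, 1/2).
That's C(9,7) + C(9,8) + C(9,9) over 2^9, i.e. (36 + 9 + 1)/512 = 46/512 = 23/256.

23/256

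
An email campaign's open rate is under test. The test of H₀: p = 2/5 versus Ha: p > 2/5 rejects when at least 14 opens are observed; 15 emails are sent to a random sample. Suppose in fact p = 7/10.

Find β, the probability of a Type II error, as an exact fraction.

241183100052963/250000000000000

Under the alternative p = 7/10, Y ~ Binomial(15, 7/10); β is the probability the test does not reject, P(Y < 14).
Equivalently, β = 1 − P(Y ≥ 14) = 241183100052963/250000000000000.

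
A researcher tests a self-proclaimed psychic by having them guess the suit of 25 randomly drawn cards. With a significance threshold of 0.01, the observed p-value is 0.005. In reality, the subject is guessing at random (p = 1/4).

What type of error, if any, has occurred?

Type I error

The conventional null hypothesis is that the subject is guessing at random (p = 1/4).
Since p = 0.005 < α = 0.01, H₀ is rejected.
H₀ is true (actually the subject is guessing at random (p = 1/4)).
Rejecting a true H₀ is a Type I error.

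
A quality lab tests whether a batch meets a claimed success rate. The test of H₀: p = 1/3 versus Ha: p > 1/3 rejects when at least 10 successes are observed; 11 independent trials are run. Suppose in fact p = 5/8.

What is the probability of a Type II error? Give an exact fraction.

4109420421/4294967296

Under the alternative p = 5/8, S ~ Binomial(11, 5/8); β is the probability the test does not reject, P(S < 10).
Adding the binomial probabilities P(S=0)+…+P(S=9) at p = 5/8 gives 4109420421/4294967296.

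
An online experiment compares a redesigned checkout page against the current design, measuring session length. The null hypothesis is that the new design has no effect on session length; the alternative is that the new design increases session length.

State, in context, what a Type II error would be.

A Type II error would mean concluding that the new design has no effect on session length (or at least failing to establish that the new design increases session length) when in fact the new design increases session length.

A Type II error is failing to reject H₀ when H₀ is false.
Here that means keeping the current design when actually the new design increases session length.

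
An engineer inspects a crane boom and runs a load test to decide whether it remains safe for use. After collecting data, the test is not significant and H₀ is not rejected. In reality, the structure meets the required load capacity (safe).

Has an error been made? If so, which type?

The conventional null hypothesis here is that the structure meets the required load capacity (safe).
The test retained a true H₀ — the decision matches the true state.

No error (correct decision).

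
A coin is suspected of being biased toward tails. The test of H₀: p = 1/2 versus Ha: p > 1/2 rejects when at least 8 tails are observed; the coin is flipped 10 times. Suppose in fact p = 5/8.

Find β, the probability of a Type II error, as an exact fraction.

211794831/268435456

Under the alternative p = 5/8, S ~ Binomial(10, 5/8); β is the probability the test does not reject, P(S < 8).
Adding the binomial probabilities P(S=0)+…+P(S=7) at p = 5/8 gives 211794831/268435456.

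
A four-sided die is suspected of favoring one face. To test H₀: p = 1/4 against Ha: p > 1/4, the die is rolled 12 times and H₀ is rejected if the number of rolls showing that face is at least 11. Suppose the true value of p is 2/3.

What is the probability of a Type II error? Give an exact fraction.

Under the alternative p = 2/3, Y ~ Binomial(12, 2/3); β is the probability the test does not reject, P(Y < 11).
Equivalently, β = 1 − P(Y ≥ 11) = 502769/531441.

502769/531441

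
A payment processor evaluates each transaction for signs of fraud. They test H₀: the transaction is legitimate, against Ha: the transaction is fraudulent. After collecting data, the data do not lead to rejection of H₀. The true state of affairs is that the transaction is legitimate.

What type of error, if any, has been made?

No error — this is a correct decision.

The test retained a true H₀ — the decision matches the true state.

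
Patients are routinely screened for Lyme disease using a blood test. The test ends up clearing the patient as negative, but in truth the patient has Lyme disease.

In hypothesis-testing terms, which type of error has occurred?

The null hypothesis here is that the patient does not have Lyme disease.
'Clearing the patient as negative' corresponds to failing to reject H₀.
H₀ was not rejected but H₀ is false — a Type II error (false negative).

Type II error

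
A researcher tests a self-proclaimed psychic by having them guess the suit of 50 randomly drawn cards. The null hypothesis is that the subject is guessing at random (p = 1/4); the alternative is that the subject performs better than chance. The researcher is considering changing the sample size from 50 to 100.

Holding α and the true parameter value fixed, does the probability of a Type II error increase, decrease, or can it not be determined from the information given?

It decreases.

A larger sample reduces the standard error, pulling the sampling distribution under Ha further from the non-rejection region.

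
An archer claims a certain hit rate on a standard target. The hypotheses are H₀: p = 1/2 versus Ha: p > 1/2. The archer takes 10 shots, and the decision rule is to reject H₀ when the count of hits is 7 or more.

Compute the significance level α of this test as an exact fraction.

α = P(reject H₀ | H₀ true) = P(S ≥ 7 | p = 1/2), with S ~ Binomial(10, 1/2).
That's C(10,7) + C(10,8) + C(10,9) + C(10,10) over 2^10, i.e. (120 + 45 + 10 + 1)/1024 = 176/1024 = 11/64.

11/64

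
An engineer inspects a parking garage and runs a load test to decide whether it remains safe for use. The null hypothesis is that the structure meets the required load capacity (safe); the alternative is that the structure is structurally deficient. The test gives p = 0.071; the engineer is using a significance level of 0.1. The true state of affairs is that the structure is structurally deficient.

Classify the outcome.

Since p = 0.071 < α = 0.1, H₀ is rejected.
H₀ is false (actually the structure is structurally deficient).
The decision matches the true state — no error.

No error — this is a correct decision.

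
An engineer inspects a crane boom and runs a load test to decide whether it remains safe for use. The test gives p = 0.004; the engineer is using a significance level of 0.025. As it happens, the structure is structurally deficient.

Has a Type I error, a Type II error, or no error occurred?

No error — this is a correct decision.

The conventional null hypothesis is that the structure meets the required load capacity (safe).
Since p = 0.004 < α = 0.025, H₀ is rejected.
H₀ is false (actually the structure is structurally deficient).
The decision matches the true state — no error.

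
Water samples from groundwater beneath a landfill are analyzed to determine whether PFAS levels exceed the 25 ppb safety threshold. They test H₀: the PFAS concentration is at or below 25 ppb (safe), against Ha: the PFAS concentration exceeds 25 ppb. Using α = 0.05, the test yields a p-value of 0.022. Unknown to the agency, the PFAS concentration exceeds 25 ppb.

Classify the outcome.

No error (correct decision).

Since p = 0.022 < α = 0.05, H₀ is rejected.
H₀ is false (actually the PFAS concentration exceeds 25 ppb).
The decision matches the true state — no error.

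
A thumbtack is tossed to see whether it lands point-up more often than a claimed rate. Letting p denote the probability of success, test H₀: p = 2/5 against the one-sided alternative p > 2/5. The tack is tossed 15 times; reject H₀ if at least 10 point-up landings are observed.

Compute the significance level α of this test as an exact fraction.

1032510464/30517578125

α = P(reject H₀ | H₀ true) = P(K ≥ 10 | p = 2/5), with K ~ Binomial(15, 2/5).
P(K ≥ 10) = Σ_{j=10}^{15} C(15,j)·(2/5)^j·(3/5)^{15-j} = 1032510464/30517578125.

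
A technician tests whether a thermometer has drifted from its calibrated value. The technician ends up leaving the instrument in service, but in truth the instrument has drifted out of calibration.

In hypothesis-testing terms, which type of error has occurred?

Type II error

The null hypothesis here is that the instrument is correctly calibrated.
'Leaving the instrument in service' corresponds to failing to reject H₀.
H₀ was not rejected but H₀ is false — a Type II error (false negative).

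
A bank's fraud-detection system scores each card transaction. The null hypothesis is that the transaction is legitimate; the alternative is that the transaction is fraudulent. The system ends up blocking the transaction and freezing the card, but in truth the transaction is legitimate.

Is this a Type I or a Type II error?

Type I error

'Blocking the transaction and freezing the card' corresponds to rejecting H₀.
H₀ was rejected but H₀ is true — a Type I error (false positive).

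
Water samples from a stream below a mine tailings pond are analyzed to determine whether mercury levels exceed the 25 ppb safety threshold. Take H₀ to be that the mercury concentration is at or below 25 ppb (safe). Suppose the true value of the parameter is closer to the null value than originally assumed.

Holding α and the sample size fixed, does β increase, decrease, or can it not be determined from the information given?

A smaller true effect puts the Ha sampling distribution closer to H₀, so more of it falls in the non-rejection region.

It increases.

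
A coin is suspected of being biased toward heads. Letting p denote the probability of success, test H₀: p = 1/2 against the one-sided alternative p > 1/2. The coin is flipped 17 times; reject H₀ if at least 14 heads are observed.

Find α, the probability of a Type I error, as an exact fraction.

Under H₀, S ~ Binomial(17, 1/2), and α = P(S ≥ 14).
P(S ≥ 14) = [C(17,14) + C(17,15) + C(17,16) + C(17,17)] / 2^17 = (680 + 136 + 17 + 1) / 131072 = 834/131072 = 417/65536.

417/65536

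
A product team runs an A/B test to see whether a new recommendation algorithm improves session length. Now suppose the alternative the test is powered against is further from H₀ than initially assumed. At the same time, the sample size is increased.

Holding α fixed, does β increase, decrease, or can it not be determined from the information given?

A bigger departure from H₀ is easier for the test to detect, so it fails to reject less often. Increasing n separates the H₀ and Ha sampling distributions, so under Ha fewer outcomes land in the acceptance region. Both changes push β in the same direction.

It decreases.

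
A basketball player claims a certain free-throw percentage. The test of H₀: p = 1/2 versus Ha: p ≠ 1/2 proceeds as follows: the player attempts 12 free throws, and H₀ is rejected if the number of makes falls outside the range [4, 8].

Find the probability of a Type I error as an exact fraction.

α = P(S ≤ 3 or S ≥ 9 | p = 1/2), S ~ Binomial(12, 1/2).
The two tails are symmetric, so α = 2·(1 + 12 + 66 + 220)/2^12 = 598/4096 = 299/2048.

299/2048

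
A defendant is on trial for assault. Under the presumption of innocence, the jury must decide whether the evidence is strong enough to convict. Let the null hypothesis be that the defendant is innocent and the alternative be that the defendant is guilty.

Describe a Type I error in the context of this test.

A Type I error would mean concluding that the defendant is guilty when in fact the defendant is innocent.

A Type I error is rejecting H₀ when H₀ is true.
Here that means convicting the defendant when actually the defendant is innocent.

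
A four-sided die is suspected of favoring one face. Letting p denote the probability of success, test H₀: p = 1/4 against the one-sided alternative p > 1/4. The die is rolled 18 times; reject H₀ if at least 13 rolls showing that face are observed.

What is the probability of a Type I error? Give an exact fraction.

588337/17179869184

Under H₀, K ~ Binomial(18, 1/4), and α = P(K ≥ 13).
Summing C(18,j)(1/4)^j(3/4)^{18−j} for j = 13,…,18 gives 588337/17179869184.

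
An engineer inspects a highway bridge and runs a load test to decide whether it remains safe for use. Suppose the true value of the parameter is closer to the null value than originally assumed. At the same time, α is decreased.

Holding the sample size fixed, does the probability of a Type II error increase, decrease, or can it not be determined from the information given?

It increases.

A smaller true effect puts the Ha sampling distribution closer to H₀, so more of it falls in the non-rejection region. Tightening α shrinks the rejection region. When Ha holds, fewer sample outcomes clear the stricter threshold, so more fall in the acceptance region. Both changes push β in the same direction.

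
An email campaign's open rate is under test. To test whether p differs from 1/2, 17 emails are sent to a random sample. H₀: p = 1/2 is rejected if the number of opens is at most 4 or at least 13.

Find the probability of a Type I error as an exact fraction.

α = P(K ≤ 4 or K ≥ 13 | p = 1/2), K ~ Binomial(17, 1/2).
By symmetry, α = 2·P(K ≤ 4) = 2·(1 + 17 + 136 + 680 + 2380)/131072 = 6428/131072 = 1607/32768.

1607/32768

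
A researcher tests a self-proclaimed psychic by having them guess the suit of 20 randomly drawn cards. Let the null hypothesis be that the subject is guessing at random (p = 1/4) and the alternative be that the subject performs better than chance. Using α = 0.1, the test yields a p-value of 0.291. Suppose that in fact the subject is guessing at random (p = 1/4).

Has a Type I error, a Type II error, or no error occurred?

Neither — the decision is correct.

Since p = 0.291 ≥ α = 0.1, H₀ is not rejected.
H₀ is true (actually the subject is guessing at random (p = 1/4)).
The decision matches the true state — no error.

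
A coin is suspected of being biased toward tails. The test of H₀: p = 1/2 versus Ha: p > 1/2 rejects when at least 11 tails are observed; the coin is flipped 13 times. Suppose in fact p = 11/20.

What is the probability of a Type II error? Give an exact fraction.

39857841016429707/40960000000000000

β = P(fail to reject H₀ | Ha true) = P(Y ≤ 10 | p = 11/20), Y ~ Binomial(13, 11/20).
Summing C(13,j)·(11/20)^j·(9/20)^{13-j} for j = 0..10 gives 39857841016429707/40960000000000000.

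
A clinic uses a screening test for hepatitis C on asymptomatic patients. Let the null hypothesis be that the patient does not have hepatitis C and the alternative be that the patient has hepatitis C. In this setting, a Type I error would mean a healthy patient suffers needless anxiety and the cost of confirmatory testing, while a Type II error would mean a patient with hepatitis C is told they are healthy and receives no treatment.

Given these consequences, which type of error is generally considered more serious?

Type II error

The Type II consequence (a patient with hepatitis C is told they are healthy and receives no treatment) is more severe than the Type I consequence (a healthy patient suffers needless anxiety and the cost of confirmatory testing).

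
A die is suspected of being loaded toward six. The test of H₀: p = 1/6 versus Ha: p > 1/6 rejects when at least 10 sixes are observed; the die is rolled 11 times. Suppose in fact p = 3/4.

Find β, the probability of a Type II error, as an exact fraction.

1683809/2097152

A Type II error is failing to reject when Ha holds: with p = 3/4, β = P(X ≤ 9).
Adding the binomial probabilities P(X=0)+…+P(X=9) at p = 3/4 gives 1683809/2097152.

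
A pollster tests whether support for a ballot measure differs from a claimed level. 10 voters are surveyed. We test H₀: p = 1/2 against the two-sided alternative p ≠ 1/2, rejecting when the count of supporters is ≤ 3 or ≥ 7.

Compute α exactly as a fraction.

α = P(K ≤ 3 or K ≥ 7 | p = 1/2), K ~ Binomial(10, 1/2).
By symmetry, α = 2·P(K ≤ 3) = 2·(1 + 10 + 45 + 120)/1024 = 352/1024 = 11/32.

11/32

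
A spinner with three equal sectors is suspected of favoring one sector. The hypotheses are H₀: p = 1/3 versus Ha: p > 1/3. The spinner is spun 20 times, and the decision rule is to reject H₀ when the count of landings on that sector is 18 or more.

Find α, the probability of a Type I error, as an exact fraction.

α = P(reject H₀ | H₀ true) = P(K ≥ 18 | p = 1/3), with K ~ Binomial(20, 1/3).
Adding the binomial terms for j = 18 through 20 with p = 1/3 yields 89/387420489.

89/387420489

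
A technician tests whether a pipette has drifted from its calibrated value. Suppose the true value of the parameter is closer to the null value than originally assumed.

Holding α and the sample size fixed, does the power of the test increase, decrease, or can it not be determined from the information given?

It decreases.

When the true parameter is near the null value, the test has a harder time distinguishing Ha from H₀.
Since power = 1 − β and β increases, power decreases.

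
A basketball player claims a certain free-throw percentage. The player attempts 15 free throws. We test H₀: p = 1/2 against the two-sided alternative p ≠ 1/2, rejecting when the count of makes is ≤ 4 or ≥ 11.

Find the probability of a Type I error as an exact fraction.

α = P(X ≤ 4 or X ≥ 11 | p = 1/2), X ~ Binomial(15, 1/2).
Each tail has probability (1 + 15 + 105 + 455 + 1365)/32768; doubling gives α = 3882/32768 = 1941/16384.

1941/16384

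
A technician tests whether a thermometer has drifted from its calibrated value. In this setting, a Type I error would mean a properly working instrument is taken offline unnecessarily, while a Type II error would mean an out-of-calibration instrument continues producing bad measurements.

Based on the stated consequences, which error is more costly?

Type II error

The Type II consequence (an out-of-calibration instrument continues producing bad measurements) is more severe than the Type I consequence (a properly working instrument is taken offline unnecessarily).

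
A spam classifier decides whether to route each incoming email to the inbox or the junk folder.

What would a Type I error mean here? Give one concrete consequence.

A Type I error would mean concluding that the message is spam when in fact the message is legitimate (not spam). Consequence: a legitimate email — possibly an important one — is hidden in the spam folder.

With the conventional null hypothesis that the message is legitimate (not spam):
A Type I error is rejecting H₀ when H₀ is true.
Here that means sending the message to the spam folder when actually the message is legitimate (not spam).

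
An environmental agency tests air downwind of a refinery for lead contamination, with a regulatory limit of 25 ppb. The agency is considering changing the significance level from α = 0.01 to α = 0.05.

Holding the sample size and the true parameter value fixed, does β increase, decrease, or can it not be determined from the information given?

It decreases.

A larger α widens the rejection region, so when the alternative is true more outcomes lead to rejection — failing to reject becomes less likely.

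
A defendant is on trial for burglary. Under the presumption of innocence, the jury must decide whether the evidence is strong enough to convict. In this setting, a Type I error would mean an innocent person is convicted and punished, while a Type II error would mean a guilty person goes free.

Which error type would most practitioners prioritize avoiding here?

The Type I consequence (an innocent person is convicted and punished) is more severe than the Type II consequence (a guilty person goes free).

Type I error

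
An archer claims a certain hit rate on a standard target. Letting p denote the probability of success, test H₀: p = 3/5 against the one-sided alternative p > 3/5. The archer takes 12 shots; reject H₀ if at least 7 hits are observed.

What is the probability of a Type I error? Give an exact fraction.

162404433/244140625

α = P(reject H₀ | H₀ true) = P(S ≥ 7 | p = 3/5), with S ~ Binomial(12, 3/5).
P(S ≥ 7) = Σ_{j=7}^{12} C(12,j)·(3/5)^j·(2/5)^{12-j} = 162404433/244140625.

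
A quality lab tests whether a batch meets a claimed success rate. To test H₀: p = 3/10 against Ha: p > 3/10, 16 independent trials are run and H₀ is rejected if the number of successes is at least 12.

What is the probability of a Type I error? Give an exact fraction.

531662610897/2000000000000000

The Type I error probability is α = P(Y ≥ 12) computed under H₀, where Y ~ Binomial(16, 3/10).
Summing C(16,j)(3/10)^j(7/10)^{16−j} for j = 12,…,16 gives 531662610897/2000000000000000.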